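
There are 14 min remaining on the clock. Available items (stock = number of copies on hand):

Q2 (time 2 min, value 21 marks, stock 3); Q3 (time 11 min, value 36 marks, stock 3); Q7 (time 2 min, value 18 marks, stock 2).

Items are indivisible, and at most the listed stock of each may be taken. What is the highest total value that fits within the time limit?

Top feasible selections:
- 3×Q2 + 2×Q7: time 10, value 99
- 3×Q2 + 1×Q7: time 8, value 81
- 2×Q2 + 2×Q7: time 8, value 78
- 3×Q2: time 6, value 63
Best: 99 marks.

99 marks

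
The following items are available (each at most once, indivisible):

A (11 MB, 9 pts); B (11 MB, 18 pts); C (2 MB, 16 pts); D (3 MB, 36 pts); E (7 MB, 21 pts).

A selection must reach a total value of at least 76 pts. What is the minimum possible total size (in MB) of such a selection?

Subsets with value ≥ 76, sorted by total size:
- B+C+D+E: size 23, value 91
- A+C+D+E: size 23, value 82
- A+B+C+D: size 27, value 79
Minimum size: 23 MB.

23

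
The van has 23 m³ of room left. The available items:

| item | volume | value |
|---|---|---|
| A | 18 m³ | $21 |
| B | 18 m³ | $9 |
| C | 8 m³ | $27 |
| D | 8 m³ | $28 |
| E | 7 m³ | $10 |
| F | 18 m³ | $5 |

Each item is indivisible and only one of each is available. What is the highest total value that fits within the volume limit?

This is a 0/1 knapsack; check combinations near the capacity.
- C+D+E: volume 8+8+7=23, value 27+28+10=65
- C+D: volume 8+8=16, value 27+28=55
- D+E: volume 8+7=15, value 28+10=38
Best: $65.

$65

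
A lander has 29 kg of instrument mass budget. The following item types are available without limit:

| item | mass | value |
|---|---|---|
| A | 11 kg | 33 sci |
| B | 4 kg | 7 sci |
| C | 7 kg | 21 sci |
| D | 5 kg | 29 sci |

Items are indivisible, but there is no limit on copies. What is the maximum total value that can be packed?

152 sci

Best value-per-unit is D at 29/5; filling with it alone gives 5×29 = 145.
Optimal mix: 1×B + 5×D → mass 29, value 152.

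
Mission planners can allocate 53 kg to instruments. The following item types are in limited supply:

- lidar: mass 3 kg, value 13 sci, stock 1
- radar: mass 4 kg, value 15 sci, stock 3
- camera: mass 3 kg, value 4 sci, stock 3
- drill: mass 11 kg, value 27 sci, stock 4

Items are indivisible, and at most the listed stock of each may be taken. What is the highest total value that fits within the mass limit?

Best selections within mass 53 and stock limits:
- 1×lidar + 3×radar + 1×camera + 3×drill: mass 51, value 143
- 1×lidar + 3×radar + 3×drill: mass 48, value 139
Best: 143 sci.

143 sci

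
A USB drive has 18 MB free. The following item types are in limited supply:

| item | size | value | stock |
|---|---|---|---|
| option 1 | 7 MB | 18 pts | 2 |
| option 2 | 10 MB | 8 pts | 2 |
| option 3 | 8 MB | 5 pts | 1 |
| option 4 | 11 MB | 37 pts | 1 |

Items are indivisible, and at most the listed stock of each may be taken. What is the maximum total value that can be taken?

Top feasible selections:
- 1×option 1 + 1×option 4: size 18, value 55
- 1×option 4: size 11, value 37
Best: 55 pts.

55 pts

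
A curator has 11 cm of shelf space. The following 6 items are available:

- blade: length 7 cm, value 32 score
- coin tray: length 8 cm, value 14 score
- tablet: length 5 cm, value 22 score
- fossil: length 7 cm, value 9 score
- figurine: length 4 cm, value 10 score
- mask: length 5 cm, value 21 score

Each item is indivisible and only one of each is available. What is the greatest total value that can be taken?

This is a 0/1 knapsack; check combinations near the capacity.
- tablet+mask: length 5+5=10, value 22+21=43
- blade+figurine: length 7+4=11, value 32+10=42
- blade: length 7, value 32
Best: 43 score.

43 score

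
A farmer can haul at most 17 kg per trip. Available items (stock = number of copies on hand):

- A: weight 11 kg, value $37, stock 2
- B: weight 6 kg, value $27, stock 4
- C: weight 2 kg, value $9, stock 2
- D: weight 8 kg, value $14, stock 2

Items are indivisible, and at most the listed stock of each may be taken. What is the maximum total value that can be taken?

$72

Top feasible selections:
- 2×B + 2×C: weight 16, value 72
- 1×A + 1×B: weight 17, value 64
- 2×B + 1×C: weight 14, value 63
Best: $72.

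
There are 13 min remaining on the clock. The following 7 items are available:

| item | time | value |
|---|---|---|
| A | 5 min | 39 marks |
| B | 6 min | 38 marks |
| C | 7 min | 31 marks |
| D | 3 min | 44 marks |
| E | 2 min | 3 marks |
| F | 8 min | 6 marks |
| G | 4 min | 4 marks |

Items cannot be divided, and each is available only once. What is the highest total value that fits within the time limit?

This is a 0/1 knapsack; check combinations near the capacity.
- A+D+G: time 5+3+4=12, value 39+44+4=87
- A+D+E: time 5+3+2=10, value 39+44+3=86
- B+D+G: time 6+3+4=13, value 38+44+4=86
Best: 87 marks.

87 marks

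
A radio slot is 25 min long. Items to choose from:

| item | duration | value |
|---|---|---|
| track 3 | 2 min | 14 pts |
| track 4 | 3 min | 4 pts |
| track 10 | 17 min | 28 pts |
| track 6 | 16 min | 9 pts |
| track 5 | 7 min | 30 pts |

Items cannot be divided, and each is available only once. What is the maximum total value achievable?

Check high-value combinations within 25 min:
- track 10+track 5: duration 17+7=24, value 28+30=58
- track 3+track 6+track 5: duration 2+16+7=25, value 14+9+30=53
- track 3+track 4+track 5: duration 2+3+7=12, value 14+4+30=48
- track 3+track 4+track 10: duration 2+3+17=22, value 14+4+28=46
Best: 58 pts.

58 pts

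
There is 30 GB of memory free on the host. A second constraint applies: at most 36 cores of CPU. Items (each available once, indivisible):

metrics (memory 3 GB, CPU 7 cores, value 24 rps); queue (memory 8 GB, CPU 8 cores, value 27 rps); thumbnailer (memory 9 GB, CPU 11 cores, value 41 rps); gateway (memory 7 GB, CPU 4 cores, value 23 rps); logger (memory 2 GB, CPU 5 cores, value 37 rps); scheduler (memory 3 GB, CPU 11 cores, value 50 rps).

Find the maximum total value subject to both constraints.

161 rps

Feasible sets respecting both limits:
- metrics+queue+gateway+logger+scheduler: memory 23, CPU 35, value 161
- queue+thumbnailer+logger+scheduler: memory 22, CPU 35, value 155
- metrics+queue+thumbnailer+gateway+logger: memory 29, CPU 35, value 152
Best: 161 rps.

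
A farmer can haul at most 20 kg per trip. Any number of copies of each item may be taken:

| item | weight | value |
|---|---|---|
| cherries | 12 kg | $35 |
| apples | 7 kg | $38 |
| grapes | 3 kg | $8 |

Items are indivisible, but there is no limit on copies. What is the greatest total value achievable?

$92

Best value-per-unit is apples at 38/7; filling with it alone gives 2×38 = 76.
Optimal mix: 2×apples + 2×grapes → weight 20, value 92.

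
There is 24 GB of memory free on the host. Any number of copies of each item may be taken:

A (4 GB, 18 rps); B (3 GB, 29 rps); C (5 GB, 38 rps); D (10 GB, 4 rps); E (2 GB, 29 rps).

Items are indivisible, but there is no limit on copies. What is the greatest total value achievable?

Best value-per-unit is E at 29/2, and filling with it alone uses memory 12×2=24. No mix of the others beats 12×29 = 348.

348 rps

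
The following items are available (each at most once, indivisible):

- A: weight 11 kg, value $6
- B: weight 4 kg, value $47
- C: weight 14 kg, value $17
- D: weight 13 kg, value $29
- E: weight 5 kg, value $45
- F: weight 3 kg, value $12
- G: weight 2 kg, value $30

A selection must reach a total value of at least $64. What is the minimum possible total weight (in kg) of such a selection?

6

Subsets with value ≥ 64, sorted by total weight:
- B+G: weight 6, value 77
- E+G: weight 7, value 75
- B+E: weight 9, value 92
- B+F+G: weight 9, value 89
Minimum weight: 6 kg.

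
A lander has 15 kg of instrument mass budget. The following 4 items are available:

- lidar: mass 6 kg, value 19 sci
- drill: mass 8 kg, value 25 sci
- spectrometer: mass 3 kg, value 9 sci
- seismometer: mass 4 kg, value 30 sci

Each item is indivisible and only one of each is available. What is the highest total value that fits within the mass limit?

Check high-value combinations within 15 kg:
- drill+spectrometer+seismometer: mass 8+3+4=15, value 25+9+30=64
- lidar+spectrometer+seismometer: mass 6+3+4=13, value 19+9+30=58
- drill+seismometer: mass 8+4=12, value 25+30=55
- lidar+seismometer: mass 6+4=10, value 19+30=49
Best: 64 sci.

64 sci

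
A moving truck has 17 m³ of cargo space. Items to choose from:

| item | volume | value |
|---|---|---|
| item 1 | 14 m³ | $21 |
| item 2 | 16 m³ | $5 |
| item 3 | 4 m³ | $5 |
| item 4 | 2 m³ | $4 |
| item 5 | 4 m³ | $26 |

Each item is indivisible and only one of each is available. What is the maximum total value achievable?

Check high-value combinations within 17 m³:
- item 3+item 4+item 5: volume 4+2+4=10, value 5+4+26=35
- item 3+item 5: volume 4+4=8, value 5+26=31
- item 4+item 5: volume 2+4=6, value 4+26=30
Best: $35.

$35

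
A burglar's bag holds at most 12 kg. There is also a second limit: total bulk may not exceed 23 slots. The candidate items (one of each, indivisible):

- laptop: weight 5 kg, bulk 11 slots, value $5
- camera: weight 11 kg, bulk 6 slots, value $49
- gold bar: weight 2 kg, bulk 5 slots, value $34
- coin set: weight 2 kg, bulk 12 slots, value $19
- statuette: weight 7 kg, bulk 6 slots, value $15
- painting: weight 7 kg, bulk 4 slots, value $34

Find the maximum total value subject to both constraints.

$87

Feasible sets respecting both limits:
- gold bar+coin set+painting: weight 11, bulk 21, value 87
- gold bar+coin set+statuette: weight 11, bulk 23, value 68
- gold bar+painting: weight 9, bulk 9, value 68
- gold bar+coin set: weight 4, bulk 17, value 53
Best: $87.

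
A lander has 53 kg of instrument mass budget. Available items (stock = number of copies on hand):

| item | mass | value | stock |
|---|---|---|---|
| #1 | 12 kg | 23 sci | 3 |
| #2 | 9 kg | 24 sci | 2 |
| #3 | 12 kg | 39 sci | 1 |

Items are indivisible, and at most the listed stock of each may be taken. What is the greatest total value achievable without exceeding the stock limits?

Best selections within mass 53 and stock limits:
- 1×#1 + 2×#2 + 1×#3: mass 42, value 110
- 2×#1 + 1×#2 + 1×#3: mass 45, value 109
Best: 110 sci.

110 sci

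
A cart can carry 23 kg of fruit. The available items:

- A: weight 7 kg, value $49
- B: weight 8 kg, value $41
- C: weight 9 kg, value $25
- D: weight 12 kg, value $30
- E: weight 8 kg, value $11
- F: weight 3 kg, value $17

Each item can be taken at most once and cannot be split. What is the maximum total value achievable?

$107

Check high-value combinations within 23 kg:
- A+B+F: weight 7+8+3=18, value 49+41+17=107
- A+B+E: weight 7+8+8=23, value 49+41+11=101
- A+D+F: weight 7+12+3=22, value 49+30+17=96
- A+C+F: weight 7+9+3=19, value 49+25+17=91
Best: $107.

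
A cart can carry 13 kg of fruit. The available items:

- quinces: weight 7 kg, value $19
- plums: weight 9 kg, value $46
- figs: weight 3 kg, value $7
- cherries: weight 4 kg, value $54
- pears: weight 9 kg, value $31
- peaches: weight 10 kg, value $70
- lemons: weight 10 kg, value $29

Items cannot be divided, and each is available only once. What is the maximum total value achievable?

$100

Check high-value combinations within 13 kg:
- plums+cherries: weight 9+4=13, value 46+54=100
- cherries+pears: weight 4+9=13, value 54+31=85
- figs+peaches: weight 3+10=13, value 7+70=77
Best: $100.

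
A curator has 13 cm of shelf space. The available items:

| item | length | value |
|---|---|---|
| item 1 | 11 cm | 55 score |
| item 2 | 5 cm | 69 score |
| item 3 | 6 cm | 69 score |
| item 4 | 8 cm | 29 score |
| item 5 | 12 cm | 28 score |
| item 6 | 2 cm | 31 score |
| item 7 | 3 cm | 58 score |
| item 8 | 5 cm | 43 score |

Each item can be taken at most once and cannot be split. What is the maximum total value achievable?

Check high-value combinations within 13 cm:
- item 2+item 7+item 8: length 5+3+5=13, value 69+58+43=170
- item 2+item 3+item 6: length 5+6+2=13, value 69+69+31=169
- item 2+item 6+item 7: length 5+2+3=10, value 69+31+58=158
Best: 170 score.

170 score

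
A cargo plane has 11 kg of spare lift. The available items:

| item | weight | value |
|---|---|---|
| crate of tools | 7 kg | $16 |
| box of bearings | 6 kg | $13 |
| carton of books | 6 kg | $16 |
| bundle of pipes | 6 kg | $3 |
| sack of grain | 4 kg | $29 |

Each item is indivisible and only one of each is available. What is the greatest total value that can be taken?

Check high-value combinations within 11 kg:
- carton of books+sack of grain: weight 6+4=10, value 16+29=45
- crate of tools+sack of grain: weight 7+4=11, value 16+29=45
- box of bearings+sack of grain: weight 6+4=10, value 13+29=42
- bundle of pipes+sack of grain: weight 6+4=10, value 3+29=32
- sack of grain: weight 4, value 29
Best: $45.

$45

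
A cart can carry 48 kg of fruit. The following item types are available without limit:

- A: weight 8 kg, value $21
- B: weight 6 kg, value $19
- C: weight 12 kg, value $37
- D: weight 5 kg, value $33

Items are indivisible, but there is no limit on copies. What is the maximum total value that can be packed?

Best value-per-unit is D at 33/5, and filling with it alone uses weight 9×5=45. No mix of the others beats 9×33 = 297.

$297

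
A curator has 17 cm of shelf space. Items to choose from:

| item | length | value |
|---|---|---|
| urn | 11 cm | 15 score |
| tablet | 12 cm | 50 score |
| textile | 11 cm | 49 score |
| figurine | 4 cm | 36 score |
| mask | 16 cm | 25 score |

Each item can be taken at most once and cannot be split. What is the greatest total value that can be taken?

86 score

Check high-value combinations within 17 cm:
- tablet+figurine: length 12+4=16, value 50+36=86
- textile+figurine: length 11+4=15, value 49+36=85
- urn+figurine: length 11+4=15, value 15+36=51
- tablet: length 12, value 50
Best: 86 score.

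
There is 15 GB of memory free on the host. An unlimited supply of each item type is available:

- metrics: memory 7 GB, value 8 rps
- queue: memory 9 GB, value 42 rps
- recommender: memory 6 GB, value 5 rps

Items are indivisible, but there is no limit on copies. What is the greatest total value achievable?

Best value-per-unit is queue at 42/9; filling with it alone gives 1×42 = 42.
Optimal mix: 1×queue + 1×recommender → memory 15, value 47.

47 rps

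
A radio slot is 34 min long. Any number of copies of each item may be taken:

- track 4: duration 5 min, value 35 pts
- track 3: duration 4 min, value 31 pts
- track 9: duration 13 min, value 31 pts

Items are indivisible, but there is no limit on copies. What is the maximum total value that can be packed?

Best value-per-unit is track 3 at 31/4; filling with it alone gives 8×31 = 248.
Optimal mix: 2×track 4 + 6×track 3 → duration 34, value 256.

256 pts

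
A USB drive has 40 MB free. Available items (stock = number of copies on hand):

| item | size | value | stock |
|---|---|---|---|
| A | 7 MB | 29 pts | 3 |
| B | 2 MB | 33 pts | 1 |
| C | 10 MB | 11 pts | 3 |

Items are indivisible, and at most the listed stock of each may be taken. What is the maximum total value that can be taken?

Best selections within size 40 and stock limits:
- 3×A + 1×B + 1×C: size 33, value 131
- 3×A + 1×B: size 23, value 120
Best: 131 pts.

131 pts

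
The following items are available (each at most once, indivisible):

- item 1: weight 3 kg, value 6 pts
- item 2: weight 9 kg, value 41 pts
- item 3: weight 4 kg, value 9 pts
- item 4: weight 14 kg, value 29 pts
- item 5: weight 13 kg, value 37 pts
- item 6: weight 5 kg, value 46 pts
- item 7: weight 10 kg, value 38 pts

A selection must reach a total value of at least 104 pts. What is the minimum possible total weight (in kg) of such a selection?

24

Subsets with value ≥ 104, sorted by total weight:
- item 2+item 6+item 7: weight 24, value 125
- item 1+item 2+item 6+item 7: weight 27, value 131
- item 2+item 5+item 6: weight 27, value 124
- item 2+item 3+item 6+item 7: weight 28, value 134
Minimum weight: 24 kg.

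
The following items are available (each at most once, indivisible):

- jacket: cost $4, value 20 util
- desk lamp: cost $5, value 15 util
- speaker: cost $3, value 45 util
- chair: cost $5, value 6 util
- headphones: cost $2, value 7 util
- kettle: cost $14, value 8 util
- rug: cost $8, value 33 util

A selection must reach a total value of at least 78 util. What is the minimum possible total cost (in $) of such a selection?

Subsets with value ≥ 78, sorted by total cost:
- speaker+rug: cost 11, value 78
- jacket+desk lamp+speaker: cost 12, value 80
- speaker+headphones+rug: cost 13, value 85
Minimum cost: 11 $.

11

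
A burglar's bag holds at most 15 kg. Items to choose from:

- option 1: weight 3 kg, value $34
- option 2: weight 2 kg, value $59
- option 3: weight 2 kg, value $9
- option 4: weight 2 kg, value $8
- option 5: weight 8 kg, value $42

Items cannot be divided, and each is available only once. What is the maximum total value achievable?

Check high-value combinations within 15 kg:
- option 1+option 2+option 3+option 5: weight 3+2+2+8=15, value 34+59+9+42=144
- option 1+option 2+option 4+option 5: weight 3+2+2+8=15, value 34+59+8+42=143
- option 1+option 2+option 5: weight 3+2+8=13, value 34+59+42=135
- option 2+option 3+option 4+option 5: weight 2+2+2+8=14, value 59+9+8+42=118
- option 1+option 2+option 3+option 4: weight 3+2+2+2=9, value 34+59+9+8=110
Best: $144.

$144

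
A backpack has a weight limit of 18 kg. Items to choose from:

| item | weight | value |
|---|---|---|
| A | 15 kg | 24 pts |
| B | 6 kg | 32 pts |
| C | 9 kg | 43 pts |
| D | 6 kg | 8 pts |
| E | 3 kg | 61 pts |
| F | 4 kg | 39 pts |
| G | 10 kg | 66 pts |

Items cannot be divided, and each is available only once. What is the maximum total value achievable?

166 pts

Check high-value combinations within 18 kg:
- E+F+G: weight 3+4+10=17, value 61+39+66=166
- C+E+F: weight 9+3+4=16, value 43+61+39=143
- B+C+E: weight 6+9+3=18, value 32+43+61=136
- B+E+F: weight 6+3+4=13, value 32+61+39=132
Best: 166 pts.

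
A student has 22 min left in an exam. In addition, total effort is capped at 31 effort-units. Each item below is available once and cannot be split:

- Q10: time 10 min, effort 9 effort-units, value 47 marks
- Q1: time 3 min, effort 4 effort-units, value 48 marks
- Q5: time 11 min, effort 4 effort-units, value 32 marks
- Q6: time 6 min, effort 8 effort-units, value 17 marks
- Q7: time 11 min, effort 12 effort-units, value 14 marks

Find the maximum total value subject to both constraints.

112 marks

Feasible sets respecting both limits:
- Q10+Q1+Q6: time 19, effort 21, value 112
- Q1+Q5+Q6: time 20, effort 16, value 97
- Q10+Q1: time 13, effort 13, value 95
- Q1+Q5: time 14, effort 8, value 80
Best: 112 marks.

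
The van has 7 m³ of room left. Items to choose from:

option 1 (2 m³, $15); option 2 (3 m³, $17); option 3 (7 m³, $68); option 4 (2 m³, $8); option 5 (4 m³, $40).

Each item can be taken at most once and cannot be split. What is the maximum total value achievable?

Check high-value combinations within 7 m³:
- option 3: volume 7, value 68
- option 2+option 5: volume 3+4=7, value 17+40=57
- option 1+option 5: volume 2+4=6, value 15+40=55
- option 4+option 5: volume 2+4=6, value 8+40=48
Best: $68.

$68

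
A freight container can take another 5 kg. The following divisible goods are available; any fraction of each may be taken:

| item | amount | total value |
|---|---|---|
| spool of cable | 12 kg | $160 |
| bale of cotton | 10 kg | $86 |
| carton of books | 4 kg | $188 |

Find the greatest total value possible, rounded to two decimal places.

201.33

Take in order of value per unit:
- carton of books (188/4 per unit): all 4 → value 188, running total 188.00
- spool of cable (160/12 per unit): 1 of 12 → value 1×160/12 = 13.3333, running total 201.33
Total 201.33.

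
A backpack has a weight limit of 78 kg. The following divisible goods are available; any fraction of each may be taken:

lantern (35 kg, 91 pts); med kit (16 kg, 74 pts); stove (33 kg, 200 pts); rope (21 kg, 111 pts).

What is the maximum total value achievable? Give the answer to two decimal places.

405.80

Take in order of value per unit:
- stove (200/33 per unit): all 33 → value 200, running total 200.00
- rope (111/21 per unit): all 21 → value 111, running total 311.00
- med kit (74/16 per unit): all 16 → value 74, running total 385.00
- lantern (91/35 per unit): 8 of 35 → value 8×91/35 = 20.8000, running total 405.80
Total 405.80.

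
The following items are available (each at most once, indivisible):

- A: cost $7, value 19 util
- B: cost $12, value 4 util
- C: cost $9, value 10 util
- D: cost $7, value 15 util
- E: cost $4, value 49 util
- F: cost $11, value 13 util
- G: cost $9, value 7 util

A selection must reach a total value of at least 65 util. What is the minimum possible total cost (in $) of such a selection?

Subsets with value ≥ 65, sorted by total cost:
- A+E: cost 11, value 68
- A+D+E: cost 18, value 83
Minimum cost: 11 $.

11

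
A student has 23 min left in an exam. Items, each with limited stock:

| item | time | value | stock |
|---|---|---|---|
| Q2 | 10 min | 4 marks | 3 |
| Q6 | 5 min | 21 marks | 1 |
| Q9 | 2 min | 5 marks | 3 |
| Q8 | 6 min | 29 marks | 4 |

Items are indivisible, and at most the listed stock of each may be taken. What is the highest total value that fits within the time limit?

108 marks

Best selections within time 23 and stock limits:
- 1×Q6 + 3×Q8: time 23, value 108
- 2×Q9 + 3×Q8: time 22, value 97
- 1×Q6 + 3×Q9 + 2×Q8: time 23, value 94
Best: 108 marks.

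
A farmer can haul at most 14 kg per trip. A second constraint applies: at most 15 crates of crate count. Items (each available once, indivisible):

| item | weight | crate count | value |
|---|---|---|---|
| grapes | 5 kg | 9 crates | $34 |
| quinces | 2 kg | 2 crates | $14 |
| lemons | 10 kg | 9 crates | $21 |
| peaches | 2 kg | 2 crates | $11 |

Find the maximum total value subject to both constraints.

$59

Feasible sets respecting both limits:
- grapes+quinces+peaches: weight 9, crate count 13, value 59
- grapes+quinces: weight 7, crate count 11, value 48
- quinces+lemons+peaches: weight 14, crate count 13, value 46
- grapes+peaches: weight 7, crate count 11, value 45
Best: $59.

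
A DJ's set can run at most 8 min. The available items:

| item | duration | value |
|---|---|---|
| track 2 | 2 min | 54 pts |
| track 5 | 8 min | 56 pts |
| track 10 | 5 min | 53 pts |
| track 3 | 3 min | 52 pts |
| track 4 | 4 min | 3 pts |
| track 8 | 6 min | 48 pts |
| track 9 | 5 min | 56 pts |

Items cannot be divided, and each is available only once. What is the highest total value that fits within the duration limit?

110 pts

This is a 0/1 knapsack; check combinations near the capacity.
- track 2+track 9: duration 2+5=7, value 54+56=110
- track 3+track 9: duration 3+5=8, value 52+56=108
- track 2+track 10: duration 2+5=7, value 54+53=107
Best: 110 pts.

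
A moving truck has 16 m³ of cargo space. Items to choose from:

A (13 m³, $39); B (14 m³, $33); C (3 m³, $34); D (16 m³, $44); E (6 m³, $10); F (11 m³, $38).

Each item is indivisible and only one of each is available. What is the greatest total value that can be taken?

Check high-value combinations within 16 m³:
- A+C: volume 13+3=16, value 39+34=73
- C+F: volume 3+11=14, value 34+38=72
- C+E: volume 3+6=9, value 34+10=44
- D: volume 16, value 44
Best: $73.

$73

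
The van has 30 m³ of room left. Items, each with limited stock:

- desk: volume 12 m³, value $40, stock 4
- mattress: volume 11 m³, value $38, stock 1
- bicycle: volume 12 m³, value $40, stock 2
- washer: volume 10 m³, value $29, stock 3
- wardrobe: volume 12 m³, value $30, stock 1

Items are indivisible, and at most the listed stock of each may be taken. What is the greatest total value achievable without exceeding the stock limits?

$87

Best selections within volume 30 and stock limits:
- 3×washer: volume 30, value 87
- 2×bicycle: volume 24, value 80
Best: $87.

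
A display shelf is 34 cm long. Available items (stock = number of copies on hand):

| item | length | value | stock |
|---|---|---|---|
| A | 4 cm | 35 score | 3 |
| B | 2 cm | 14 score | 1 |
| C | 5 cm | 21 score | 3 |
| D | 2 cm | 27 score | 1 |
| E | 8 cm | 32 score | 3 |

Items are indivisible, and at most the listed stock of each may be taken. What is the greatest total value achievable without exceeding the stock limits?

Best selections within length 34 and stock limits:
- 3×A + 1×B + 2×C + 1×D + 1×E: length 34, value 220
- 3×A + 1×B + 1×D + 2×E: length 32, value 210
- 3×A + 1×B + 3×C + 1×D: length 31, value 209
Best: 220 score.

220 score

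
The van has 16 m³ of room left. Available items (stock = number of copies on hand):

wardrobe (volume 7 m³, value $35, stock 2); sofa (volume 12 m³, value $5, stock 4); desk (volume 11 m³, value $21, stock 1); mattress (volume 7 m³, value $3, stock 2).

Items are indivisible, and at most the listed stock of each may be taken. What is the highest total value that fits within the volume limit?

Best selections within volume 16 and stock limits:
- 2×wardrobe: volume 14, value 70
- 1×wardrobe + 1×mattress: volume 14, value 38
Best: $70.

$70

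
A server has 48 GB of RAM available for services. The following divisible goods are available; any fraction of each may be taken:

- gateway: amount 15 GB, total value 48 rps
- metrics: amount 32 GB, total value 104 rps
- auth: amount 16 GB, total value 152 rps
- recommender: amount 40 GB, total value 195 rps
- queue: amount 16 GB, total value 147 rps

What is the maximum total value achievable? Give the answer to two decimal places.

Take in order of value per unit:
- auth (152/16 per unit): all 16 → value 152, running total 152.00
- queue (147/16 per unit): all 16 → value 147, running total 299.00
- recommender (195/40 per unit): 16 of 40 → value 16×195/40 = 78.0000, running total 377.00
Total 377.00.

377.00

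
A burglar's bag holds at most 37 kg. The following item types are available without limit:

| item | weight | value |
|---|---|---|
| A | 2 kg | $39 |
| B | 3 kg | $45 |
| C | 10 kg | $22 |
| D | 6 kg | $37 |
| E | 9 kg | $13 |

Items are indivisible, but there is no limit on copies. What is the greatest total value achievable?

$708

Best value-per-unit is A at 39/2; filling with it alone gives 18×39 = 702.
Optimal mix: 17×A + 1×B → weight 37, value 708.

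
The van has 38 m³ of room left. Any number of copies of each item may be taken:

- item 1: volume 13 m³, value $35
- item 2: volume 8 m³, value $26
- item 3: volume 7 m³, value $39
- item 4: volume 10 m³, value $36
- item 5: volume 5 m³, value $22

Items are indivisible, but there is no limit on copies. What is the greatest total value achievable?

$200

Best value-per-unit is item 3 at 39/7; filling with it alone gives 5×39 = 195.
Optimal mix: 4×item 3 + 2×item 5 → volume 38, value 200.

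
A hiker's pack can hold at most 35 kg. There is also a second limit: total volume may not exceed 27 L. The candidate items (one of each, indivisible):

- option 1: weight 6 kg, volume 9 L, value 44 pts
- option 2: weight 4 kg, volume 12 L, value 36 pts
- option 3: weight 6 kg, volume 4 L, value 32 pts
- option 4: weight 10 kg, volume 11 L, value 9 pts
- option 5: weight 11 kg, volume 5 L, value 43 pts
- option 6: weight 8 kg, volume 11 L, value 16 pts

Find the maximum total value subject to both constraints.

Feasible sets respecting both limits:
- option 1+option 2+option 5: weight 21, volume 26, value 123
- option 1+option 3+option 5: weight 23, volume 18, value 119
- option 1+option 2+option 3: weight 16, volume 25, value 112
- option 2+option 3+option 5: weight 21, volume 21, value 111
Best: 123 pts.

123 pts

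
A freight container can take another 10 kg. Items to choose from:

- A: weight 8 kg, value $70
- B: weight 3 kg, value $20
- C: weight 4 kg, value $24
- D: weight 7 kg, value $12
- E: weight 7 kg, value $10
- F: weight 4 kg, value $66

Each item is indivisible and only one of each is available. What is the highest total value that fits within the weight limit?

$90

Check high-value combinations within 10 kg:
- C+F: weight 4+4=8, value 24+66=90
- B+F: weight 3+4=7, value 20+66=86
- A: weight 8, value 70
- F: weight 4, value 66
Best: $90.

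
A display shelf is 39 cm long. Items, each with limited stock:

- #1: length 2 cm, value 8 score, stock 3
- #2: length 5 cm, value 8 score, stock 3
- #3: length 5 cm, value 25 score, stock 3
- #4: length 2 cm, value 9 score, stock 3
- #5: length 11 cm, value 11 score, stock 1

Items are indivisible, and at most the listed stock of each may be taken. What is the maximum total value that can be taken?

142 score

Top feasible selections:
- 3×#1 + 2×#2 + 3×#3 + 3×#4: length 37, value 142
- 3×#1 + 3×#3 + 3×#4 + 1×#5: length 38, value 137
- 3×#1 + 1×#2 + 3×#3 + 3×#4: length 32, value 134
- 2×#1 + 2×#2 + 3×#3 + 3×#4: length 35, value 134
Best: 142 score.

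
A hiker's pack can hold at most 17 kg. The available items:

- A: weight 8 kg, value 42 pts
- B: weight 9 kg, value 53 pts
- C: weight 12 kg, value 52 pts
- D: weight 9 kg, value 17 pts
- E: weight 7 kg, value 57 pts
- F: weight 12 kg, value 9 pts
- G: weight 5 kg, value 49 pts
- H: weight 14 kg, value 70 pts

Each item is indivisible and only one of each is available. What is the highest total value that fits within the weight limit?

Check high-value combinations within 17 kg:
- B+E: weight 9+7=16, value 53+57=110
- E+G: weight 7+5=12, value 57+49=106
- B+G: weight 9+5=14, value 53+49=102
- C+G: weight 12+5=17, value 52+49=101
- A+E: weight 8+7=15, value 42+57=99
Best: 110 pts.

110 pts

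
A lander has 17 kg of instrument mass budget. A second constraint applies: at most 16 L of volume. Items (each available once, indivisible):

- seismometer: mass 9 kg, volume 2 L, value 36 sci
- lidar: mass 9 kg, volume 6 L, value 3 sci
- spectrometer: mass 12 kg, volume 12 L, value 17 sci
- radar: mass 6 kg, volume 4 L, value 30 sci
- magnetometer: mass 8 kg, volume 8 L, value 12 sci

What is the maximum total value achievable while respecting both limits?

Feasible sets respecting both limits:
- seismometer+radar: mass 15, volume 6, value 66
- seismometer+magnetometer: mass 17, volume 10, value 48
- radar+magnetometer: mass 14, volume 12, value 42
Best: 66 sci.

66 sci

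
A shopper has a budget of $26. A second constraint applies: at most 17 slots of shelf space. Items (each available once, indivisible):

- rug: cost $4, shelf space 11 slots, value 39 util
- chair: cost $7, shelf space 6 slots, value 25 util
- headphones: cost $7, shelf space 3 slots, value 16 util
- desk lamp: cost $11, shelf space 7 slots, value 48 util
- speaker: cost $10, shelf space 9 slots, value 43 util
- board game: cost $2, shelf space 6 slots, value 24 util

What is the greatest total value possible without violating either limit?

91 util

Feasible sets respecting both limits:
- desk lamp+speaker: cost 21, shelf space 16, value 91
- chair+headphones+desk lamp: cost 25, shelf space 16, value 89
- headphones+desk lamp+board game: cost 20, shelf space 16, value 88
Best: 91 util.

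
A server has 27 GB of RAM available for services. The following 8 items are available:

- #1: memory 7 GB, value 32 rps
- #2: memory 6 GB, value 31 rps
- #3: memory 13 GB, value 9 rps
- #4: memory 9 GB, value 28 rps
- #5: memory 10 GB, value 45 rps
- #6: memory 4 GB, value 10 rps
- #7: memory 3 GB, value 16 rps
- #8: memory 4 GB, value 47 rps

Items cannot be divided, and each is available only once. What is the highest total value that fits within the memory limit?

155 rps

Check high-value combinations within 27 GB:
- #1+#2+#5+#8: memory 7+6+10+4=27, value 32+31+45+47=155
- #2+#5+#6+#7+#8: memory 6+10+4+3+4=27, value 31+45+10+16+47=149
- #1+#5+#7+#8: memory 7+10+3+4=24, value 32+45+16+47=140
Best: 155 rps.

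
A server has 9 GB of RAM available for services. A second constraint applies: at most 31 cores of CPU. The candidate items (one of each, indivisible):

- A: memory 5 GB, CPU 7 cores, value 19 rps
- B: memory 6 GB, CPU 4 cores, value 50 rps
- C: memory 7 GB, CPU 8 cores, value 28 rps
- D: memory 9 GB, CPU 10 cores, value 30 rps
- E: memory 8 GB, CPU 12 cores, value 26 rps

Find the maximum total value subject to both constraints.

50 rps

Feasible sets respecting both limits:
- B: memory 6, CPU 4, value 50
- D: memory 9, CPU 10, value 30
- C: memory 7, CPU 8, value 28
Best: 50 rps.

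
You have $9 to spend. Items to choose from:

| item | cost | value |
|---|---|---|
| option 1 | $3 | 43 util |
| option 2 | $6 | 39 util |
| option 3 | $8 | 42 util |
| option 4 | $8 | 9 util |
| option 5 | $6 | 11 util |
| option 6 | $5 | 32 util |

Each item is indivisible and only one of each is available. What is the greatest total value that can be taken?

Check high-value combinations within $9:
- option 1+option 2: cost 3+6=9, value 43+39=82
- option 1+option 6: cost 3+5=8, value 43+32=75
- option 1+option 5: cost 3+6=9, value 43+11=54
Best: 82 util.

82 util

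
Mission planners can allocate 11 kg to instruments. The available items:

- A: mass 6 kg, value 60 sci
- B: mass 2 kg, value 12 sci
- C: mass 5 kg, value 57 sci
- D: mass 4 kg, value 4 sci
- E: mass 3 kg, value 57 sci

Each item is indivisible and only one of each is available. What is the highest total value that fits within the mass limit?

129 sci

Check high-value combinations within 11 kg:
- A+B+E: mass 6+2+3=11, value 60+12+57=129
- B+C+E: mass 2+5+3=10, value 12+57+57=126
- A+E: mass 6+3=9, value 60+57=117
- A+C: mass 6+5=11, value 60+57=117
- C+E: mass 5+3=8, value 57+57=114
Best: 129 sci.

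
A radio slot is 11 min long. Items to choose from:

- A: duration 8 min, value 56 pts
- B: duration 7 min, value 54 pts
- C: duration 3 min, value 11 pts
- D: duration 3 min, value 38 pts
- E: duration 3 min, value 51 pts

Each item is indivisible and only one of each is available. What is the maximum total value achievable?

Check high-value combinations within 11 min:
- A+E: duration 8+3=11, value 56+51=107
- B+E: duration 7+3=10, value 54+51=105
- C+D+E: duration 3+3+3=9, value 11+38+51=100
Best: 107 pts.

107 pts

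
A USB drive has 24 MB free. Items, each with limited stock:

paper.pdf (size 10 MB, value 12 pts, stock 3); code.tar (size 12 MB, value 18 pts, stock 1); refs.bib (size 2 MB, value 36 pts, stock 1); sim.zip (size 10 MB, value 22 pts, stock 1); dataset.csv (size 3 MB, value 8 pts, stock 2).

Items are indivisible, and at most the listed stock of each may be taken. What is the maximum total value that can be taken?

76 pts

Top feasible selections:
- 1×code.tar + 1×refs.bib + 1×sim.zip: size 24, value 76
- 1×refs.bib + 1×sim.zip + 2×dataset.csv: size 18, value 74
- 1×code.tar + 1×refs.bib + 2×dataset.csv: size 20, value 70
Best: 76 pts.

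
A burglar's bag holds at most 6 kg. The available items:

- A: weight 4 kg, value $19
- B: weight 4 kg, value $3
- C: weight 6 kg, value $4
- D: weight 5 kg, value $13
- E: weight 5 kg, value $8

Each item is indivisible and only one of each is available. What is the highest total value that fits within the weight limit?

This is a 0/1 knapsack; check combinations near the capacity.
- A: weight 4, value 19
- D: weight 5, value 13
- E: weight 5, value 8
- C: weight 6, value 4
- B: weight 4, value 3
Best: $19.

$19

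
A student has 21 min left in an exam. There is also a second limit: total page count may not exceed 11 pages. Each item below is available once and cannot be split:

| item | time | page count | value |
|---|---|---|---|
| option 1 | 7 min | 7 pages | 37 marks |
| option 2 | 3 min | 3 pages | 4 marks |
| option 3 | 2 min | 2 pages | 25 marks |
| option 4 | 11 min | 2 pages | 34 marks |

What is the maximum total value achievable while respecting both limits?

96 marks

Feasible sets respecting both limits:
- option 1+option 3+option 4: time 20, page count 11, value 96
- option 1+option 4: time 18, page count 9, value 71
- option 2+option 3+option 4: time 16, page count 7, value 63
- option 1+option 3: time 9, page count 9, value 62
Best: 96 marks.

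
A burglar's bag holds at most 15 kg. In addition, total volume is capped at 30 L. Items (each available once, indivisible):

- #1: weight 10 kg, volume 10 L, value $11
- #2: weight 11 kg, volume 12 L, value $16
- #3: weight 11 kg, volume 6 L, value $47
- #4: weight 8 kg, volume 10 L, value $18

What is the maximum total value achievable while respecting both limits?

$47

Feasible sets respecting both limits:
- #3: weight 11, volume 6, value 47
- #4: weight 8, volume 10, value 18
- #2: weight 11, volume 12, value 16
Best: $47.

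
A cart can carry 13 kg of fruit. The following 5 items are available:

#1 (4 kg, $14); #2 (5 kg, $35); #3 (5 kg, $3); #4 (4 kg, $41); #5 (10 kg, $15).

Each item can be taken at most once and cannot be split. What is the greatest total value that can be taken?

Check high-value combinations within 13 kg:
- #1+#2+#4: weight 4+5+4=13, value 14+35+41=90
- #2+#4: weight 5+4=9, value 35+41=76
- #1+#3+#4: weight 4+5+4=13, value 14+3+41=58
Best: $90.

$90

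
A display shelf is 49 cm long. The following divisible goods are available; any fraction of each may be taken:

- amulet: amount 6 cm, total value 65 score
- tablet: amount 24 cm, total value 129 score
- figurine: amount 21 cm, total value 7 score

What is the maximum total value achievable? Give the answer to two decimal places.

200.33

Take in order of value per unit:
- amulet (65/6 per unit): all 6 → value 65, running total 65.00
- tablet (129/24 per unit): all 24 → value 129, running total 194.00
- figurine (7/21 per unit): 19 of 21 → value 19×7/21 = 6.3333, running total 200.33
Total 200.33.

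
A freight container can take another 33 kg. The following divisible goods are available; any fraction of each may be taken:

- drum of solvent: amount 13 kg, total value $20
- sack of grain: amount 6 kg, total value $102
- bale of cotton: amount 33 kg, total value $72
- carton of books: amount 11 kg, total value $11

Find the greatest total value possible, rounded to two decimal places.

Take in order of value per unit:
- sack of grain (102/6 per unit): all 6 → value 102, running total 102.00
- bale of cotton (72/33 per unit): 27 of 33 → value 27×72/33 = 58.9091, running total 160.91
Total 160.91.

160.91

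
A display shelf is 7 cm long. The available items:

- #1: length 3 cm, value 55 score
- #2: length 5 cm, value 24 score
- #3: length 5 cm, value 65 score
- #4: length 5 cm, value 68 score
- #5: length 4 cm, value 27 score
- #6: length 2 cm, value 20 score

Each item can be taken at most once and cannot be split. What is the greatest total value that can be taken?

88 score

Check high-value combinations within 7 cm:
- #4+#6: length 5+2=7, value 68+20=88
- #3+#6: length 5+2=7, value 65+20=85
- #1+#5: length 3+4=7, value 55+27=82
Best: 88 score.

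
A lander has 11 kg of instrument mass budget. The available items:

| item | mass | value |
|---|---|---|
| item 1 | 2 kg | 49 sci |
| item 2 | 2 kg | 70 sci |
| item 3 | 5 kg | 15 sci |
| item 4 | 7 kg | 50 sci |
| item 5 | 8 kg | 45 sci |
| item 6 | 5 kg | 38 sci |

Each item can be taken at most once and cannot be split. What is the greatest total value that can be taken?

169 sci

Check high-value combinations within 11 kg:
- item 1+item 2+item 4: mass 2+2+7=11, value 49+70+50=169
- item 1+item 2+item 6: mass 2+2+5=9, value 49+70+38=157
- item 1+item 2+item 3: mass 2+2+5=9, value 49+70+15=134
Best: 169 sci.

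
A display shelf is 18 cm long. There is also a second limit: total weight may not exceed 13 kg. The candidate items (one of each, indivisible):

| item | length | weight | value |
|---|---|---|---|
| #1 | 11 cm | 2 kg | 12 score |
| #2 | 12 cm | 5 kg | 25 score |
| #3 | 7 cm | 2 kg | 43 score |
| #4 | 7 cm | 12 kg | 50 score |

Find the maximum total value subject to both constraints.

55 score

Feasible sets respecting both limits:
- #1+#3: length 18, weight 4, value 55
- #4: length 7, weight 12, value 50
- #3: length 7, weight 2, value 43
Best: 55 score.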